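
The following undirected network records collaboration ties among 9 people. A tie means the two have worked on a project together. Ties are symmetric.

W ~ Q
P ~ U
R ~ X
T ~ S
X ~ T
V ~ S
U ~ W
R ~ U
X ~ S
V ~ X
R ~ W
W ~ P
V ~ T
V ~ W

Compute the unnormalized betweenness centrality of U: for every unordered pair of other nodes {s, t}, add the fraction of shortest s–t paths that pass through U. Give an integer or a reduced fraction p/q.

5/6

Pairs whose geodesics pass through U — P–R: 1/2; P–X: 1/3.
All other pairs contribute 0.
Summing the contributions gives betweenness(U) = 5/6.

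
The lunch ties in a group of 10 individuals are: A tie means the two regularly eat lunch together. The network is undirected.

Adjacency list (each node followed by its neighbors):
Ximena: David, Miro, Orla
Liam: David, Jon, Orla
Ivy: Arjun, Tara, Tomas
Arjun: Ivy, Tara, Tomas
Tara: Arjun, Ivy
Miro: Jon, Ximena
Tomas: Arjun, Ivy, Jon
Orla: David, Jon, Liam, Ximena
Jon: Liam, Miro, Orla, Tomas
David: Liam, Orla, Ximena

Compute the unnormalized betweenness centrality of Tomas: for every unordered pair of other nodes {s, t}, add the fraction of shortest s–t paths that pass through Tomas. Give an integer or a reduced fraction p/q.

18

Pairs whose geodesics pass through Tomas — Orla–Ivy: 1; Orla–Tara: 2/2; Orla–Arjun: 1; Jon–Ivy: 1; Jon–Tara: 2/2; Jon–Arjun: 1; David–Ivy: 2/2; David–Tara: 4/4; David–Arjun: 2/2; Liam–Ivy: 1; Liam–Tara: 2/2; Liam–Arjun: 1; Ximena–Ivy: 2/2; Ximena–Tara: 4/4 … (+4 more pairs).
All other pairs contribute 0.
Summing the contributions gives betweenness(Tomas) = 18.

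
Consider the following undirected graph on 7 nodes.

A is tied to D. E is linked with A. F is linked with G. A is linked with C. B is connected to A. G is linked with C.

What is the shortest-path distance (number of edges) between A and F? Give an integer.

One shortest route is A – C – G – F, which uses 3 edges, and at distance 2 from A we only reach {G}, which does not include F. So d(A,F) = 3.

3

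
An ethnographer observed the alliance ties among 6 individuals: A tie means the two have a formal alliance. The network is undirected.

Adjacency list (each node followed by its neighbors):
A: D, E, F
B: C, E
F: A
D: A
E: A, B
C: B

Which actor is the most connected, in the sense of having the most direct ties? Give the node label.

A

Degrees — A:3, B:2, C:1, D:1, E:2, F:1.
The maximum is 3, attained only by A.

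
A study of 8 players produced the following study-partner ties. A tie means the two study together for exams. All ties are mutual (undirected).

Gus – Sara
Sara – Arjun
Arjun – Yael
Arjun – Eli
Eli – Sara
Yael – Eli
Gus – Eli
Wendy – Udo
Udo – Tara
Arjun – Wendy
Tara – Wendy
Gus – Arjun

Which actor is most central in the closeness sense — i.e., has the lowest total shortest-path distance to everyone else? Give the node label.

Arjun

Farness (sum of distances to all others) for each node — Arjun:9, Eli:12, Gus:13, Sara:13, Tara:16, Udo:16, Wendy:11, Yael:14.
The smallest farness is 9, for Arjun, so Arjun has the highest closeness.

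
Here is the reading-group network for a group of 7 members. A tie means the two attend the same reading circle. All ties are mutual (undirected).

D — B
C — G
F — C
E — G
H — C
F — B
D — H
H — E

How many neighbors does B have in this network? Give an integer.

B is directly tied to D and F. That is 2 neighbors, so the degree of B is 2.

2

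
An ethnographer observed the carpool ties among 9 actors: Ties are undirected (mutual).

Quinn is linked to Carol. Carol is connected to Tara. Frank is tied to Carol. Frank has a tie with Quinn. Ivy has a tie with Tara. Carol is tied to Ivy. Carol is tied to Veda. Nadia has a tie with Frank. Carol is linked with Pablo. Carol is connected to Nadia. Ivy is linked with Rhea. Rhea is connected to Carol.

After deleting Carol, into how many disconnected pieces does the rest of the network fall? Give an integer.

4

Without Carol, the remaining ties split the others into: {Ivy, Rhea, Tara}; {Frank, Nadia, Quinn}; {Pablo}; {Veda}.
That's 4 separate components.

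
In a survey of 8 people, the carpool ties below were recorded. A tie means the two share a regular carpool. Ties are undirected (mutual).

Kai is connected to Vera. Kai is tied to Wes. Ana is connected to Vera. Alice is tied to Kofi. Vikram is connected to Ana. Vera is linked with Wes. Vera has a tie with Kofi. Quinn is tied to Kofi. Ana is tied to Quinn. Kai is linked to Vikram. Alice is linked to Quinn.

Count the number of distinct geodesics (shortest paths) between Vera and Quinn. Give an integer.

2

The shortest distance is 2. The length-2 paths are: Vera–Ana–Quinn; Vera–Kofi–Quinn.
That gives 2 distinct shortest paths.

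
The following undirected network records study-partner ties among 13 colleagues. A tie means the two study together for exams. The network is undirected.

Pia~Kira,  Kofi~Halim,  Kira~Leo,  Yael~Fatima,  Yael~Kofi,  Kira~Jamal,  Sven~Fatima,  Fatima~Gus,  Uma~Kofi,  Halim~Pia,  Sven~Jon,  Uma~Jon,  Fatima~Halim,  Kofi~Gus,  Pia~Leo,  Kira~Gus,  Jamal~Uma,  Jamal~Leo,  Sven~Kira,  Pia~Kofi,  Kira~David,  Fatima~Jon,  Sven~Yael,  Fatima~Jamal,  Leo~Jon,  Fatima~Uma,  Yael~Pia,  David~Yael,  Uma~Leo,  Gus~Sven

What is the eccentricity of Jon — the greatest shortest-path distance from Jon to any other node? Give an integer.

3

Distances from Jon: David:3, Fatima:1, Gus:2, Halim:2, Jamal:2, Kira:2, Kofi:2, Leo:1, Pia:2, Sven:1, Uma:1, Yael:2.
The largest is 3 (to David), so the eccentricity of Jon is 3.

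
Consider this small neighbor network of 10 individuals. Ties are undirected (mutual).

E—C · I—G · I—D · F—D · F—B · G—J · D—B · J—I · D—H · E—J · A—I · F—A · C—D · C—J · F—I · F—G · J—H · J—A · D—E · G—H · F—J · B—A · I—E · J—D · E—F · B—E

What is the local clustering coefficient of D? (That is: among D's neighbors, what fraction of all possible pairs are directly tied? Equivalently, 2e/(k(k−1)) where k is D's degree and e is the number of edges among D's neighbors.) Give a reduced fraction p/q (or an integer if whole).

D's neighbors: B, C, E, F, H, I, and J (k = 7).
Possible neighbor pairs: C(7,2) = 21. Edges among them: B–E, B–F, C–E, C–J, E–F, E–I, E–J, F–I, F–J, H–J, I–J → e = 11.
Clustering(D) = 11/21.

11/21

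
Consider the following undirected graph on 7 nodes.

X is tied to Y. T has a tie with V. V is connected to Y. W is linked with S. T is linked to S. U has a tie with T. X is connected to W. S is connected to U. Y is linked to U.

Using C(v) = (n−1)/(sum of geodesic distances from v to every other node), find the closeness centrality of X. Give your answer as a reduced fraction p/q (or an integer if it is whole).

6/11

Distances from X: S:2, T:3, U:2, V:2, W:1, Y:1. Sum = 11.
n = 7, so closeness = 6/11.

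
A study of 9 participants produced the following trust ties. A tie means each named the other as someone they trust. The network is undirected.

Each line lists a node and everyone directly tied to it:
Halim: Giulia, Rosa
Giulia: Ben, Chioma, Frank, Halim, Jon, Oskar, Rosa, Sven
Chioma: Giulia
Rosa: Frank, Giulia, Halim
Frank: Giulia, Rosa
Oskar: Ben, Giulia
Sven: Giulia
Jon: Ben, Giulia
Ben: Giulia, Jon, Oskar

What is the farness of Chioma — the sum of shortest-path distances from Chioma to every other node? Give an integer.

Distances from Chioma: Ben:2, Frank:2, Giulia:1, Halim:2, Jon:2, Oskar:2, Rosa:2, Sven:2.
Sum = 2 + 2 + 1 + 2 + 2 + 2 + 2 + 2 = 15.

15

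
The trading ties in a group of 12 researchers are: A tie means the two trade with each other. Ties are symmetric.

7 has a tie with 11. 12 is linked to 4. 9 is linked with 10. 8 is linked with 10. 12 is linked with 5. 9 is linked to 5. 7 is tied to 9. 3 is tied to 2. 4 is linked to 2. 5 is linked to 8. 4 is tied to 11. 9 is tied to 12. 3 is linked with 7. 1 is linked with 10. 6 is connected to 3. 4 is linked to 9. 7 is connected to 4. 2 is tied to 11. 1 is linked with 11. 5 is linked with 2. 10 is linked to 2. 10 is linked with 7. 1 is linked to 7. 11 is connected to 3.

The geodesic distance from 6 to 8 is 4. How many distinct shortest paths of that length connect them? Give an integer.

3

The shortest distance is 4. The length-4 paths are: 6–3–2–5–8; 6–3–2–10–8; 6–3–7–10–8.
That gives 3 distinct shortest paths.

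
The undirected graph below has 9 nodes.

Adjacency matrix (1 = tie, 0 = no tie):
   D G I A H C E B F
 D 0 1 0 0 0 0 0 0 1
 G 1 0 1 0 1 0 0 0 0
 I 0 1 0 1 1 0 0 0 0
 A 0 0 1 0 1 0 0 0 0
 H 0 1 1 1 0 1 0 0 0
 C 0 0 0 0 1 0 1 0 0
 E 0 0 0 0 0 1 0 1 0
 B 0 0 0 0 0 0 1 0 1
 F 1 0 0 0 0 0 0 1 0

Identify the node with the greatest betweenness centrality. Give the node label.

Unnormalized betweenness of each node: A:0, B:3, C:13/2, D:11/2, E:9/2, F:7/2, G:15/2, H:10, I:3/2.
H has the largest value, 10, making it the main broker — the node through which the most shortest paths run.

H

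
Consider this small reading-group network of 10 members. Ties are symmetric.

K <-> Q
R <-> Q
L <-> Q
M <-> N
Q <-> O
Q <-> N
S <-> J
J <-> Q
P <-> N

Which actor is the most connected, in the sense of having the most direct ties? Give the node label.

Q

Degrees — J:2, K:1, L:1, M:1, N:3, O:1, P:1, Q:6, R:1, S:1.
The maximum is 6, attained only by Q.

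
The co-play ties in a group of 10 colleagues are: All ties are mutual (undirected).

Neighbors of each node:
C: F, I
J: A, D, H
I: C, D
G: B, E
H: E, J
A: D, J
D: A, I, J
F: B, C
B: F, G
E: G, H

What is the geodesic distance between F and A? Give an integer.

One shortest route is F – C – I – D – A, which uses 4 edges, and at distance 3 from F we only reach {D, E}, which does not include A. So d(F,A) = 4.

4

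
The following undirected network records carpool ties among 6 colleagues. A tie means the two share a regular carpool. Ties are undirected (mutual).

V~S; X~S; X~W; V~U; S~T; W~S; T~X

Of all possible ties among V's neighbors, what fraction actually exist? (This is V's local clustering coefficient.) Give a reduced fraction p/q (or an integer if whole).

0

V's neighbors: S and U (k = 2).
Possible neighbor pairs: C(2,2) = 1. Edges among them: none → e = 0.
Clustering(V) = 0/1.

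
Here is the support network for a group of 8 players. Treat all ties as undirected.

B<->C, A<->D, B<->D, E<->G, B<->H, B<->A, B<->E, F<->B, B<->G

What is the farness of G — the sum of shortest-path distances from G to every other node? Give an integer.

12

Distances from G: A:2, B:1, C:2, D:2, E:1, F:2, H:2.
Sum = 2 + 1 + 2 + 2 + 1 + 2 + 2 = 12.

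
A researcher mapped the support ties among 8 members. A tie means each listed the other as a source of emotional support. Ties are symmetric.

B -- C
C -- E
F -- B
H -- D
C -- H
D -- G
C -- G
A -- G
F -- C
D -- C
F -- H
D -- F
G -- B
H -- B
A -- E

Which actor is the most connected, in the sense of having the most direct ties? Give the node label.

C

Degrees — A:2, B:4, C:6, D:4, E:2, F:4, G:4, H:4.
The maximum is 6, attained only by C.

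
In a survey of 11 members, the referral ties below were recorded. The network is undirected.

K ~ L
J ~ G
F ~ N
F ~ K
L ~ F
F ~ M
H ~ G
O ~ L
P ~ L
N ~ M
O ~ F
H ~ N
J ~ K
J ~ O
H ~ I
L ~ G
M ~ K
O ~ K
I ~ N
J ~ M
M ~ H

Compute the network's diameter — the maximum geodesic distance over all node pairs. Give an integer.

4

Eccentricity of each node (its greatest distance to any other): F:2, G:2, H:3, I:4, J:3, K:3, L:3, M:3, N:3, O:3, P:4.
The maximum eccentricity is 4, realized for instance by the pair I–P via I – N – F – L – P. So the diameter is 4.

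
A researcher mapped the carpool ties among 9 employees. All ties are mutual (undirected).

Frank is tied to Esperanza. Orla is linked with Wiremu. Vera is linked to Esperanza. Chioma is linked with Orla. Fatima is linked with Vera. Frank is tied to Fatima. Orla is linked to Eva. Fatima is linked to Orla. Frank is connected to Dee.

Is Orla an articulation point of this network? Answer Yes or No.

Removing Orla leaves {Dee, Esperanza, Fatima, Frank, and Vera} with no path to {Eva}, so the network splits into 4 components. Orla is a cut vertex.

Yes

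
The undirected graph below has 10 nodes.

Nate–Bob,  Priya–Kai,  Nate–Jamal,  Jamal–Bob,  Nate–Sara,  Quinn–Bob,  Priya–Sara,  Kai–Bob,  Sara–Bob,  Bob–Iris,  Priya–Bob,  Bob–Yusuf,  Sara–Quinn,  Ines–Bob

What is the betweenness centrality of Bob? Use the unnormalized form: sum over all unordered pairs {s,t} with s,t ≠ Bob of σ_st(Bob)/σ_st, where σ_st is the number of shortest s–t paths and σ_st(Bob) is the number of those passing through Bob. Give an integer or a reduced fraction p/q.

Pairs whose geodesics pass through Bob — Nate–Iris: 1; Nate–Ines: 1; Nate–Priya: 1/2; Nate–Quinn: 1/2; Nate–Yusuf: 1; Nate–Kai: 1; Iris–Ines: 1; Iris–Priya: 1; Iris–Quinn: 1; Iris–Jamal: 1; Iris–Sara: 1; Iris–Yusuf: 1; Iris–Kai: 1; Ines–Priya: 1 … (+17 more pairs).
All other pairs contribute 0.
Summing the contributions gives betweenness(Bob) = 57/2.

57/2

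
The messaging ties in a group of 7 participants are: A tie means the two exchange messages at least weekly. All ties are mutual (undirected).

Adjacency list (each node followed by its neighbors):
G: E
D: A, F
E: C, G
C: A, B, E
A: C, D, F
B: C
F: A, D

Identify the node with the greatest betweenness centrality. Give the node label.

Unnormalized betweenness of each node: A:8, B:0, C:11, D:0, E:5, F:0, G:0.
C has the largest value, 11, making it the main broker — the node through which the most shortest paths run.

C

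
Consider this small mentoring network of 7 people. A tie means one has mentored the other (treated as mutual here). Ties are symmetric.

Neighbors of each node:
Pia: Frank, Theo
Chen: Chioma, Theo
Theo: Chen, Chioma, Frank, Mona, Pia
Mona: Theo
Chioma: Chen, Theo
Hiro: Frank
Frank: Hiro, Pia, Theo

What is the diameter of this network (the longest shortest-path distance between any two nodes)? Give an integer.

Eccentricity of each node (its greatest distance to any other): Chen:3, Chioma:3, Frank:2, Hiro:3, Mona:3, Pia:2, Theo:2.
The maximum eccentricity is 3, realized for instance by the pair Mona–Hiro via Mona – Theo – Frank – Hiro. So the diameter is 3.

3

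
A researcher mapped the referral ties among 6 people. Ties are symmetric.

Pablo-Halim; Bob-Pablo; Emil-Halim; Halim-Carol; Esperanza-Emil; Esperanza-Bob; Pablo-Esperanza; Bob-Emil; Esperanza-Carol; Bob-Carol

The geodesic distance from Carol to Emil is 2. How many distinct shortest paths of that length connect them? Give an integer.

3

The shortest distance is 2. The length-2 paths are: Carol–Halim–Emil; Carol–Bob–Emil; Carol–Esperanza–Emil.
That gives 3 distinct shortest paths.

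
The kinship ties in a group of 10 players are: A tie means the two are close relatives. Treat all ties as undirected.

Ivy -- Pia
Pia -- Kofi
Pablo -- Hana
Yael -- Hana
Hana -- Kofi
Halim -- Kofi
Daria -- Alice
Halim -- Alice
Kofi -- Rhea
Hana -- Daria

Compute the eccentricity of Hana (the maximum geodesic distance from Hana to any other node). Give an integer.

Distances from Hana: Alice:2, Daria:1, Halim:2, Ivy:3, Kofi:1, Pablo:1, Pia:2, Rhea:2, Yael:1.
The largest is 3 (to Ivy), so the eccentricity of Hana is 3.

3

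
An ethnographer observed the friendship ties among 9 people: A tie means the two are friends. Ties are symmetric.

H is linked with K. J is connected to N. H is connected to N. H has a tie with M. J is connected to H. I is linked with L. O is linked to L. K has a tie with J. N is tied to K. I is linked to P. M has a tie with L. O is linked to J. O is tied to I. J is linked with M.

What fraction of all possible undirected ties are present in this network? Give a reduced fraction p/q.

7/18

There are 14 edges and 9 nodes, so the maximum possible is C(9,2) = 36.
Density = 14/36 = 7/18.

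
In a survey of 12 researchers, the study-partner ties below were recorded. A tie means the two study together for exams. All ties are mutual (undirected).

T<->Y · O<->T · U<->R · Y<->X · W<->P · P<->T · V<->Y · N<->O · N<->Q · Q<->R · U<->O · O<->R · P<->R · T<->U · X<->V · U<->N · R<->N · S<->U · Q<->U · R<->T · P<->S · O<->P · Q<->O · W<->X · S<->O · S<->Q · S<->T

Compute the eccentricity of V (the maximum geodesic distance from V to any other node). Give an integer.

Distances from V: N:4, O:3, P:3, Q:4, R:3, S:3, T:2, U:3, W:2, X:1, Y:1.
The largest is 4 (to N and Q), so the eccentricity of V is 4.

4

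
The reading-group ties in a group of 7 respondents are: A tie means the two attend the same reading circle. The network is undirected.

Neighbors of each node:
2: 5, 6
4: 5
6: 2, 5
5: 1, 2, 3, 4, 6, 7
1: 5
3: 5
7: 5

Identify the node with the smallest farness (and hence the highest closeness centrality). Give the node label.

Farness (sum of distances to all others) for each node — 1:11, 2:10, 3:11, 4:11, 5:6, 6:10, 7:11.
The smallest farness is 6, for 5, so 5 has the highest closeness.

5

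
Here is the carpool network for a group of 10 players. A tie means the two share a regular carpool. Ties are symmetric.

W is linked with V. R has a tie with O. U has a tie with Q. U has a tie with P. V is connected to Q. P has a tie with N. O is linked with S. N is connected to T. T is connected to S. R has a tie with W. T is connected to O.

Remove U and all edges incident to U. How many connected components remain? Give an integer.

1

U's neighbors (P and Q) remain reachable from one another through other ties, so the rest of the network stays in one piece.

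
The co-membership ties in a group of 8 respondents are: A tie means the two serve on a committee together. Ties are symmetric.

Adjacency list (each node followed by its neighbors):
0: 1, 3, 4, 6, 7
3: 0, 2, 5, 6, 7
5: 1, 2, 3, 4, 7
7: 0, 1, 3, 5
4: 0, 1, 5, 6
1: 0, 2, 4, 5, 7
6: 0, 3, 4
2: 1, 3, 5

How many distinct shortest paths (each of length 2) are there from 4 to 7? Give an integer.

3

The shortest distance is 2. The length-2 paths are: 4–1–7; 4–0–7; 4–5–7.
That gives 3 distinct shortest paths.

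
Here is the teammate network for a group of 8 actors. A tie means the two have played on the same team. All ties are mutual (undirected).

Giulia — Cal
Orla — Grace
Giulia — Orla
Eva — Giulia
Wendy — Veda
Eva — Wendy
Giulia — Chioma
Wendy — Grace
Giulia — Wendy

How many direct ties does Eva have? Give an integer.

Eva is directly tied to Giulia and Wendy. That is 2 neighbors, so the degree of Eva is 2.

2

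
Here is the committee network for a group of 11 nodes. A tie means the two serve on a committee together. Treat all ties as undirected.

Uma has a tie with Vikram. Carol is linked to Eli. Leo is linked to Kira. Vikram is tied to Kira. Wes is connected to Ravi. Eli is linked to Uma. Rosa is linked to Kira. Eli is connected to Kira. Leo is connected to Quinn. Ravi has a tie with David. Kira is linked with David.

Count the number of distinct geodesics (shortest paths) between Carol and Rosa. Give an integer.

1

The shortest distance is 3, and the only length-3 path is Carol–Eli–Kira–Rosa. So there is exactly 1 shortest path.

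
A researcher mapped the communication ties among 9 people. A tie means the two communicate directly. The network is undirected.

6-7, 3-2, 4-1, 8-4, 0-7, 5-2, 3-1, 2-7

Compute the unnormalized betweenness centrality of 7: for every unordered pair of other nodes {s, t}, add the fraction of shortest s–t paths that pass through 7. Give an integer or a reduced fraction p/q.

Pairs whose geodesics pass through 7 — 1–0: 1; 1–6: 1; 3–0: 1; 3–6: 1; 0–8: 1; 0–5: 1; 0–2: 1; 0–6: 1; 0–4: 1; 8–6: 1; 5–6: 1; 2–6: 1; 6–4: 1.
All other pairs contribute 0.
Summing the contributions gives betweenness(7) = 13.

13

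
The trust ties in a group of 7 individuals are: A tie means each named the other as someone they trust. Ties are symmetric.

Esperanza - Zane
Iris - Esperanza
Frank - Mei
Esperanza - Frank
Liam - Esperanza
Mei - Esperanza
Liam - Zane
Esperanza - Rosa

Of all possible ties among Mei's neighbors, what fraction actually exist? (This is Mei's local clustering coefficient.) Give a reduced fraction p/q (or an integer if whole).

Mei's neighbors: Esperanza and Frank (k = 2).
Possible neighbor pairs: C(2,2) = 1. Edges among them: Esperanza–Frank → e = 1.
Clustering(Mei) = 1/1.

1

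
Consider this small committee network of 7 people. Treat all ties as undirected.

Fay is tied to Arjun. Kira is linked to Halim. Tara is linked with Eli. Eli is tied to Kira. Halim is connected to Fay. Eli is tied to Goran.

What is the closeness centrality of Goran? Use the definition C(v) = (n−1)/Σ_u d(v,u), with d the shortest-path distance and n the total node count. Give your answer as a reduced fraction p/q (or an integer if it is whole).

Distances from Goran: Arjun:5, Eli:1, Fay:4, Halim:3, Kira:2, Tara:2. Sum = 17.
n = 7, so closeness = 6/17.

6/17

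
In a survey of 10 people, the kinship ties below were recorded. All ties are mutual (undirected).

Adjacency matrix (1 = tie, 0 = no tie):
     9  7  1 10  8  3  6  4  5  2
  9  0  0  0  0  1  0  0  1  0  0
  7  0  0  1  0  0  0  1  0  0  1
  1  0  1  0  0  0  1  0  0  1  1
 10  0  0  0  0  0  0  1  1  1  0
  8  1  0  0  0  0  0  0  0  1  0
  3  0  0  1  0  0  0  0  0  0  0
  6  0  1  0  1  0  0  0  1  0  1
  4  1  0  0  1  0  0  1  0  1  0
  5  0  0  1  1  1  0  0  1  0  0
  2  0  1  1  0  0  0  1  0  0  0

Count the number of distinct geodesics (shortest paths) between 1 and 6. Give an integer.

The shortest distance is 2. The length-2 paths are: 1–7–6; 1–2–6.
That gives 2 distinct shortest paths.

2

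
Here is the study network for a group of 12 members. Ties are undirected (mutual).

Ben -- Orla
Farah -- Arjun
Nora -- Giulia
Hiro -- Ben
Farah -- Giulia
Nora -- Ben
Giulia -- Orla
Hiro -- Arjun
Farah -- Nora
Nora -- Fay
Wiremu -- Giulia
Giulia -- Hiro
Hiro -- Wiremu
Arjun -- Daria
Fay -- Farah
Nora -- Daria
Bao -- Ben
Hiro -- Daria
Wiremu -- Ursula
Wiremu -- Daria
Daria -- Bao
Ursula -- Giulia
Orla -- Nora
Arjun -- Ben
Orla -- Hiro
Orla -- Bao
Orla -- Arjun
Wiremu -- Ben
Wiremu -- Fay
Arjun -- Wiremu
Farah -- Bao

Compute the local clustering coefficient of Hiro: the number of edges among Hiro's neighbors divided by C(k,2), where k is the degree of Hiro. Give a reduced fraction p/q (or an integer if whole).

3/5

Hiro's neighbors: Arjun, Ben, Daria, Giulia, Orla, and Wiremu (k = 6).
Possible neighbor pairs: C(6,2) = 15. Edges among them: Arjun–Ben, Arjun–Daria, Arjun–Orla, Arjun–Wiremu, Ben–Orla, Ben–Wiremu, Daria–Wiremu, Giulia–Orla, Giulia–Wiremu → e = 9.
Clustering(Hiro) = 9/15 = 3/5.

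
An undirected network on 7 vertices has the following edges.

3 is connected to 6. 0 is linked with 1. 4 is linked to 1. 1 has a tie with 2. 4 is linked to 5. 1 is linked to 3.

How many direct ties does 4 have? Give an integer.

4 is directly tied to 1 and 5. That is 2 neighbors, so the degree of 4 is 2.

2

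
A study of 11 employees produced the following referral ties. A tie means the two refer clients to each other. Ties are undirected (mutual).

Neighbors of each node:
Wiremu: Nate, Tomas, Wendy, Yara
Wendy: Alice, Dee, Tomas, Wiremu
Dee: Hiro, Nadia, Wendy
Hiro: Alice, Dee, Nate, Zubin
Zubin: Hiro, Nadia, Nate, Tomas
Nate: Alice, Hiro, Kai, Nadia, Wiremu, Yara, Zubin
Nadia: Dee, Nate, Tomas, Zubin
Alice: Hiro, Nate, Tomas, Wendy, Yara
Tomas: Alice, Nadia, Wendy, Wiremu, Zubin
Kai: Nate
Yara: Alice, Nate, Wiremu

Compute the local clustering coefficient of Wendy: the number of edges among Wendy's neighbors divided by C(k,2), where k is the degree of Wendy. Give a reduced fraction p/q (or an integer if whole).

1/3

Wendy's neighbors: Alice, Dee, Tomas, and Wiremu (k = 4).
Possible neighbor pairs: C(4,2) = 6. Edges among them: Alice–Tomas, Tomas–Wiremu → e = 2.
Clustering(Wendy) = 2/6 = 1/3.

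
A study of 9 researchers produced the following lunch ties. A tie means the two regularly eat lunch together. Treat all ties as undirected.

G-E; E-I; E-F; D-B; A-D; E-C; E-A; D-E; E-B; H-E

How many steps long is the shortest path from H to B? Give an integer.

One shortest route is H – E – B, which uses 2 edges, and H and B are not directly tied, so nothing shorter exists. So d(H,B) = 2.

2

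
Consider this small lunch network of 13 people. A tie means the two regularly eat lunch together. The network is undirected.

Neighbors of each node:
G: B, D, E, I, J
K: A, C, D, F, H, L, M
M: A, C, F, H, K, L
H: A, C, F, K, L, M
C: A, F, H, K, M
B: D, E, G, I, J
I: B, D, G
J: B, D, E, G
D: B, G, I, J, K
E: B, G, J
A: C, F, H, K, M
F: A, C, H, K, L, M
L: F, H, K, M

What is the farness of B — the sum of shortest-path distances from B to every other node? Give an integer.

25

Distances from B: A:3, C:3, D:1, E:1, F:3, G:1, H:3, I:1, J:1, K:2, L:3, M:3.
Sum = 3 + 3 + 1 + 1 + 3 + 1 + 3 + 1 + 1 + 2 + 3 + 3 = 25.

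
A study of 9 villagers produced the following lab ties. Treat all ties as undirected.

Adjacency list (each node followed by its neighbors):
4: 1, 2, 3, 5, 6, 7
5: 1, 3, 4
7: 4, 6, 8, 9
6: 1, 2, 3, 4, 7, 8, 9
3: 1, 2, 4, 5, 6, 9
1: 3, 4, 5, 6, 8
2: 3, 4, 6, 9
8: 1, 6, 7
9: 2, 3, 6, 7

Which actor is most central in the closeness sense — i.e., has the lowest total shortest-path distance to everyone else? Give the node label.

Farness (sum of distances to all others) for each node — 1:11, 2:12, 3:10, 4:10, 5:13, 6:9, 7:12, 8:13, 9:12.
The smallest farness is 9, for 6, so 6 has the highest closeness.

6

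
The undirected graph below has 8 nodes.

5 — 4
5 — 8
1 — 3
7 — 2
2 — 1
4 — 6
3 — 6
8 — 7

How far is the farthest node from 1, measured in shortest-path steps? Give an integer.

Distances from 1: 2:1, 3:1, 4:3, 5:4, 6:2, 7:2, 8:3.
The largest is 4 (to 5), so the eccentricity of 1 is 4.

4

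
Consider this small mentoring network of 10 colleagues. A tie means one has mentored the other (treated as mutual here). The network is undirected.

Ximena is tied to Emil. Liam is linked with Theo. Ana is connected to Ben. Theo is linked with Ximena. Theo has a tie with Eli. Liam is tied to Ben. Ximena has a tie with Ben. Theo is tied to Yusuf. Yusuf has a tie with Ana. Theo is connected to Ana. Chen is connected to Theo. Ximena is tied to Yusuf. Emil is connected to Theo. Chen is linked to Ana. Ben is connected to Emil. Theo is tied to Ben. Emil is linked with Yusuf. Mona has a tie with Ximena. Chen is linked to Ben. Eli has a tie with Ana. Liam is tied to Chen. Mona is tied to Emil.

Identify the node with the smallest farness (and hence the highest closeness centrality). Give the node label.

Farness (sum of distances to all others) for each node — Ana:14, Ben:12, Chen:15, Eli:17, Emil:13, Liam:16, Mona:20, Theo:10, Ximena:13, Yusuf:14.
The smallest farness is 10, for Theo, so Theo has the highest closeness.

Theo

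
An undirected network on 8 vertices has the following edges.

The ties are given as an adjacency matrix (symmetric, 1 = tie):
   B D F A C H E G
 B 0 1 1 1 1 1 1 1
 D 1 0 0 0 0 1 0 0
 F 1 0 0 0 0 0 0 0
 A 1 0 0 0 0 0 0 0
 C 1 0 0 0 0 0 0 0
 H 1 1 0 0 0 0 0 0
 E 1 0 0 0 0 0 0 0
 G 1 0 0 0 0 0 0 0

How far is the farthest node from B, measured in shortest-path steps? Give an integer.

1

Distances from B: A:1, C:1, D:1, E:1, F:1, G:1, H:1.
The largest is 1 (to D, F, A, C, H, E, and G), so the eccentricity of B is 1.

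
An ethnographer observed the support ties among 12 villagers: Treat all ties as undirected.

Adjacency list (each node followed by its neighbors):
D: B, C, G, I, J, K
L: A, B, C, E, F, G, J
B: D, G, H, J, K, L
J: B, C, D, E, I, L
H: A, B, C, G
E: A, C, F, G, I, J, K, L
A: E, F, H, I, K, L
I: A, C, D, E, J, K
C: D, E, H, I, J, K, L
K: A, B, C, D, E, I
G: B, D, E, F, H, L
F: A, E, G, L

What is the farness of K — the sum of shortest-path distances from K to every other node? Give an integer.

16

Distances from K: A:1, B:1, C:1, D:1, E:1, F:2, G:2, H:2, I:1, J:2, L:2.
Sum = 1 + 1 + 1 + 1 + 1 + 2 + 2 + 2 + 1 + 2 + 2 = 16.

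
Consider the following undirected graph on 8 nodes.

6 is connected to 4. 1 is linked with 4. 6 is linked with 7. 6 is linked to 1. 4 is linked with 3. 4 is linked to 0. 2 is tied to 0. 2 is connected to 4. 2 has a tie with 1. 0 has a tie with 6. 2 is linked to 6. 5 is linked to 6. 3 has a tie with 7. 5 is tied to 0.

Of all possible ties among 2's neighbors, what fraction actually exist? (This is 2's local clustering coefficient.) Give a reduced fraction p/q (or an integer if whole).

2's neighbors: 0, 1, 4, and 6 (k = 4).
Possible neighbor pairs: C(4,2) = 6. Edges among them: 0–4, 0–6, 1–4, 1–6, 4–6 → e = 5.
Clustering(2) = 5/6.

5/6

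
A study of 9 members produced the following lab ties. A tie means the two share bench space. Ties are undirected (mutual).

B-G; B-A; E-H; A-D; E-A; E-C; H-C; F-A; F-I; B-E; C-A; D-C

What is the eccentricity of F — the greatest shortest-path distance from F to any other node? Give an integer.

Distances from F: A:1, B:2, C:2, D:2, E:2, G:3, H:3, I:1.
The largest is 3 (to G and H), so the eccentricity of F is 3.

3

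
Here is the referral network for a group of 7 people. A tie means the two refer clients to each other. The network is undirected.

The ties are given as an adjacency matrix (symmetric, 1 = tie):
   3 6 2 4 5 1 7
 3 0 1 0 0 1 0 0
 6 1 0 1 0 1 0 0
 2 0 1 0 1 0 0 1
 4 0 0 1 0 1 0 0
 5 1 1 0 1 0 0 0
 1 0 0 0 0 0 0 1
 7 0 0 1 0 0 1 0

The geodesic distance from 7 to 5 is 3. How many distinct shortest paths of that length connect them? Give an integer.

The shortest distance is 3. The length-3 paths are: 7–2–6–5; 7–2–4–5.
That gives 2 distinct shortest paths.

2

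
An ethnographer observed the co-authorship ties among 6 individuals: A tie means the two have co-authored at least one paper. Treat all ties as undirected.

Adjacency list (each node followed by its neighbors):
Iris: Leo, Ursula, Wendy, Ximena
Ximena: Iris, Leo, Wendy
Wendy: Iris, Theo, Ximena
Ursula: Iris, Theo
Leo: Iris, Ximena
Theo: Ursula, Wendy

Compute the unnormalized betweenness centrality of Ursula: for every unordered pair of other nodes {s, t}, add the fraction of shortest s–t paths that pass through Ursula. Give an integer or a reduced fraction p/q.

Pairs whose geodesics pass through Ursula — Theo–Leo: 1/3; Theo–Iris: 1/2.
All other pairs contribute 0.
Summing the contributions gives betweenness(Ursula) = 5/6.

5/6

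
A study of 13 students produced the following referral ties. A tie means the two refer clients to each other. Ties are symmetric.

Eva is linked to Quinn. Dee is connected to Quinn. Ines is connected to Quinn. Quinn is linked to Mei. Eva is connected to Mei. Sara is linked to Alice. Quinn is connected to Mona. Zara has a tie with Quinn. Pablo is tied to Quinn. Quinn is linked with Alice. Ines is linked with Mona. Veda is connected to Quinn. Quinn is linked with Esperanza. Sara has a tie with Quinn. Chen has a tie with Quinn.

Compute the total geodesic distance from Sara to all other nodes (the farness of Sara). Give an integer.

22

Distances from Sara: Alice:1, Chen:2, Dee:2, Esperanza:2, Eva:2, Ines:2, Mei:2, Mona:2, Pablo:2, Quinn:1, Veda:2, Zara:2.
Sum = 1 + 2 + 2 + 2 + 2 + 2 + 2 + 2 + 2 + 1 + 2 + 2 = 22.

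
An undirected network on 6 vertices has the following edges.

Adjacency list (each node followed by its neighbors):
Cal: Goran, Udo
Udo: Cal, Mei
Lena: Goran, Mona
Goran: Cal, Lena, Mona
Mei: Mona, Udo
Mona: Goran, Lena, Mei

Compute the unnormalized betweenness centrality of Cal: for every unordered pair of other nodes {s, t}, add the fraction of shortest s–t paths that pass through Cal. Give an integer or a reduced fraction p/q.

Pairs whose geodesics pass through Cal — Udo–Lena: 1/2; Udo–Goran: 1.
All other pairs contribute 0.
Summing the contributions gives betweenness(Cal) = 3/2.

3/2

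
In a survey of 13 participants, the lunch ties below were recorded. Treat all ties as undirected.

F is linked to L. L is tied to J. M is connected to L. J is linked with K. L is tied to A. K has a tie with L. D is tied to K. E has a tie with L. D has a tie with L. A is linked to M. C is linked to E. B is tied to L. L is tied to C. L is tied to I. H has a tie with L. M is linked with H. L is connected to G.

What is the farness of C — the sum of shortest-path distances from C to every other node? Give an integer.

22

Distances from C: A:2, B:2, D:2, E:1, F:2, G:2, H:2, I:2, J:2, K:2, L:1, M:2.
Sum = 2 + 2 + 2 + 1 + 2 + 2 + 2 + 2 + 2 + 2 + 1 + 2 = 22.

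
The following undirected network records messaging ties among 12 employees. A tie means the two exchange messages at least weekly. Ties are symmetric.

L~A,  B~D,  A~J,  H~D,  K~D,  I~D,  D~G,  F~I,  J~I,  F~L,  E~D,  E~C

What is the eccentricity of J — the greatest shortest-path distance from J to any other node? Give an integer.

4

Distances from J: A:1, B:3, C:4, D:2, E:3, F:2, G:3, H:3, I:1, K:3, L:2.
The largest is 4 (to C), so the eccentricity of J is 4.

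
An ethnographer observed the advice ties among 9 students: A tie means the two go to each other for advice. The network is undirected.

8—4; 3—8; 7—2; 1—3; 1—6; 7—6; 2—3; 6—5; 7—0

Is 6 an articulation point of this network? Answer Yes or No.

Removing 6 leaves {0, 1, 2, 3, 4, 7, and 8} with no path to {5}, so the network splits into 2 components. 6 is a cut vertex.

Yes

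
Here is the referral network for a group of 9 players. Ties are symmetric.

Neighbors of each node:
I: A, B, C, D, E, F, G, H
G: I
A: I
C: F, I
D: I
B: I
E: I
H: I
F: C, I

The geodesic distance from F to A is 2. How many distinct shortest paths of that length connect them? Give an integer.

1

The shortest distance is 2, and the only length-2 path is F–I–A. So there is exactly 1 shortest path.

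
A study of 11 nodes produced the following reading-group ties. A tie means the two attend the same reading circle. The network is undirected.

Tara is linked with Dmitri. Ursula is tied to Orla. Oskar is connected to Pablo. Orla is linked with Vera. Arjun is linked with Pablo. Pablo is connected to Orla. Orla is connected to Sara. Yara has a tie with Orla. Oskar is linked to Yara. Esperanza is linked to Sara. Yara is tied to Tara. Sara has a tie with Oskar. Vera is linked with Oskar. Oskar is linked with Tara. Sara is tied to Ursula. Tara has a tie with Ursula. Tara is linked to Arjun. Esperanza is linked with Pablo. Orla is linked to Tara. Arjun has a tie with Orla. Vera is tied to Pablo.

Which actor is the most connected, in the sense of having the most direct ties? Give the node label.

Orla

Degrees — Arjun:3, Dmitri:1, Esperanza:2, Orla:7, Oskar:5, Pablo:5, Sara:4, Tara:6, Ursula:3, Vera:3, Yara:3.
The maximum is 7, attained only by Orla.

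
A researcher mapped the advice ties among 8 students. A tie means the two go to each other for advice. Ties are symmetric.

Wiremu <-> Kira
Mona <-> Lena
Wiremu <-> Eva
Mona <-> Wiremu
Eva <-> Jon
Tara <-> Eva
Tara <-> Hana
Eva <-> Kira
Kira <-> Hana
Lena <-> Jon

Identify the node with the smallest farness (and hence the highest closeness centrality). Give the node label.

Eva

Farness (sum of distances to all others) for each node — Eva:10, Hana:16, Jon:13, Kira:12, Lena:16, Mona:14, Tara:14, Wiremu:11.
The smallest farness is 10, for Eva, so Eva has the highest closeness.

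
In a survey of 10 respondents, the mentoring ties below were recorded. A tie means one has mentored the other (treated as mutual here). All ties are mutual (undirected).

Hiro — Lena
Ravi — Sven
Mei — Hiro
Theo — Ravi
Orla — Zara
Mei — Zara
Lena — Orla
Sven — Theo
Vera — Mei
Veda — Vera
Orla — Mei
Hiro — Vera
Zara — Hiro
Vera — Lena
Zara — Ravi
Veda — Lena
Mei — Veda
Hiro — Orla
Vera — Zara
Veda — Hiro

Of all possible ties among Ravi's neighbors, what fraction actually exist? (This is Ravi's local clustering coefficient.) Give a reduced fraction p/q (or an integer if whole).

Ravi's neighbors: Sven, Theo, and Zara (k = 3).
Possible neighbor pairs: C(3,2) = 3. Edges among them: Sven–Theo → e = 1.
Clustering(Ravi) = 1/3.

1/3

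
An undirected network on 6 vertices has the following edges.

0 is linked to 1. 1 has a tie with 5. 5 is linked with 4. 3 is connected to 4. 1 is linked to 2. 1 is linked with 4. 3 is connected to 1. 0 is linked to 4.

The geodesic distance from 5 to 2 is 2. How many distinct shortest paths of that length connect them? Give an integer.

The shortest distance is 2, and the only length-2 path is 5–1–2. So there is exactly 1 shortest path.

1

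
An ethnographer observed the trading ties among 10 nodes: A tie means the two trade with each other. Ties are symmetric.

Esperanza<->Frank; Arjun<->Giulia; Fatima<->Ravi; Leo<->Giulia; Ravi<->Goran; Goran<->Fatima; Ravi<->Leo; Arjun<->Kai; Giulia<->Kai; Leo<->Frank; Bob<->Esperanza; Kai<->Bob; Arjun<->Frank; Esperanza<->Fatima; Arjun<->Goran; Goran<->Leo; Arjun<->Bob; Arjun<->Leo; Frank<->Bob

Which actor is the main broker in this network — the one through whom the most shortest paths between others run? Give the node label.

Unnormalized betweenness of each node: Arjun:8, Bob:3, Esperanza:11/4, Fatima:9/4, Frank:11/4, Giulia:5/6, Goran:15/4, Kai:3/4, Leo:73/12, Ravi:5/6.
Arjun has the largest value, 8, making it the main broker — the node through which the most shortest paths run.

Arjun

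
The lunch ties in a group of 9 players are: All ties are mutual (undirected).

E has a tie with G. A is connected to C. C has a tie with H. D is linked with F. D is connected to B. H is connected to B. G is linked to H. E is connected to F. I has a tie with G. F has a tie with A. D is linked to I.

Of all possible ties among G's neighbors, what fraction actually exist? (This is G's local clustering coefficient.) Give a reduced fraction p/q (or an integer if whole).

G's neighbors: E, H, and I (k = 3).
Possible neighbor pairs: C(3,2) = 3. Edges among them: none → e = 0.
Clustering(G) = 0/3 = 0.

0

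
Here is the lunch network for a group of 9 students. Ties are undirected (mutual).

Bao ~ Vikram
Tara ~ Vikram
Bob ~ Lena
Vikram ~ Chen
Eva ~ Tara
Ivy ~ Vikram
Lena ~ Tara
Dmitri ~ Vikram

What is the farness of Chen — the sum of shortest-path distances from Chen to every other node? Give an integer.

19

Distances from Chen: Bao:2, Bob:4, Dmitri:2, Eva:3, Ivy:2, Lena:3, Tara:2, Vikram:1.
Sum = 2 + 4 + 2 + 3 + 2 + 3 + 2 + 1 = 19.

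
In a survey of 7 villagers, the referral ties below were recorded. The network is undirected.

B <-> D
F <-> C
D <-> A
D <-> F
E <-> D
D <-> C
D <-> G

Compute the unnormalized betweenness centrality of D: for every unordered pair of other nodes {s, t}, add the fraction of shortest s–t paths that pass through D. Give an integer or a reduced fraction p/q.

14

Pairs whose geodesics pass through D — A–F: 1; A–B: 1; A–C: 1; A–E: 1; A–G: 1; F–B: 1; F–E: 1; F–G: 1; B–C: 1; B–E: 1; B–G: 1; C–E: 1; C–G: 1; E–G: 1.
All other pairs contribute 0.
Summing the contributions gives betweenness(D) = 14.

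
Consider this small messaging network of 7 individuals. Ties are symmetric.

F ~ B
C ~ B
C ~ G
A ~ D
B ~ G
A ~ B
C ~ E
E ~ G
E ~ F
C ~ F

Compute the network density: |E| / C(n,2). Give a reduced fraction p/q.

There are 10 edges and 7 nodes, so the maximum possible is C(7,2) = 21.
Density = 10/21.

10/21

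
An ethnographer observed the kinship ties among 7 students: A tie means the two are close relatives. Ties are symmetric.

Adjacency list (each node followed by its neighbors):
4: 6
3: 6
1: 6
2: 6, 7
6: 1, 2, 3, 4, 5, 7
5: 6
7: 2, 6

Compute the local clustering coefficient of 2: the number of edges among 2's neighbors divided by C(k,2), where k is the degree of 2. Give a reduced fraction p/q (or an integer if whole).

2's neighbors: 6 and 7 (k = 2).
Possible neighbor pairs: C(2,2) = 1. Edges among them: 6–7 → e = 1.
Clustering(2) = 1/1.

1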